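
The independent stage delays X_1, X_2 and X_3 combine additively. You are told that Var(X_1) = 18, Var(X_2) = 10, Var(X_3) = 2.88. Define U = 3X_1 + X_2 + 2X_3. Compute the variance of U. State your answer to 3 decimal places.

183.520

By independence, Var(U) = (3)²Var(X_1) + (1)²Var(X_2) + (2)²Var(X_3)
= (3)²·18 + (1)²·10 + (2)²·2.88 = 183.52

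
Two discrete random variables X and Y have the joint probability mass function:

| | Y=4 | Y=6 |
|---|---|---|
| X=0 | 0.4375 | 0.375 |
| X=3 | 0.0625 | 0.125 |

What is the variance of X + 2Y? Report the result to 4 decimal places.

6.1211

E[X] = 0.5625,  E[Y] = 5,  E[XY] = 3
var(X) = 1.6875 − (0.5625)² = 1.37109375;  var(Y) = 26 − (5)² = 1
Cov(X,Y) = 3 − (0.5625)(5) = 0.1875
var(X + 2Y) = (1)²·1.37109375 + (2)²·1 + 2·(1)·(2)·0.1875 = 6.12109375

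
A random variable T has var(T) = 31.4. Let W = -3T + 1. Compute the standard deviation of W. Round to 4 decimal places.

16.8107

var(-3T + 1) = (-3)²·31.4 = 282.6
SD(W) = √282.6 ≈ 16.8107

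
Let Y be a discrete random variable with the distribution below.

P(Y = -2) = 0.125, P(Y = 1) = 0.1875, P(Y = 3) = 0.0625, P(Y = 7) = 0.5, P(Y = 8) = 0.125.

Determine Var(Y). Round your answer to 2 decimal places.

E[Y] = (-2)(0.125) + (1)(0.1875) + (3)(0.0625) + (7)(0.5) + (8)(0.125) = 4.625
E[Y²] = (-2)²(0.125) + (1)²(0.1875) + (3)²(0.0625) + (7)²(0.5) + (8)²(0.125) = 33.75
Var(Y) = E[Y²] − (E[Y])² = 33.75 − (4.625)² = 12.359375

12.36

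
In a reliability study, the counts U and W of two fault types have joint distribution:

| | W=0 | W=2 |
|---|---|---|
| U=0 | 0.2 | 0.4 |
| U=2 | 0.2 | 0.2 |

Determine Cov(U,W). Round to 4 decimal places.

E[U] = 0.8,  E[W] = 1.2
E[UW] = 0.8
Cov(U,W) = E[UW] − E[U]E[W] = 0.8 − (0.8)(1.2) = -0.16

-0.1600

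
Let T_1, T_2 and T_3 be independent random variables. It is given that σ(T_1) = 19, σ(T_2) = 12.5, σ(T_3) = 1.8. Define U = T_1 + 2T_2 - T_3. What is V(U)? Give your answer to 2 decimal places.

V(T_1) = 361, V(T_2) = 156.25, V(T_3) = 3.24
By independence, V(U) = (1)²V(T_1) + (2)²V(T_2) + (-1)²V(T_3)
= (1)²·361 + (2)²·156.25 + (-1)²·3.24 = 989.24

989.24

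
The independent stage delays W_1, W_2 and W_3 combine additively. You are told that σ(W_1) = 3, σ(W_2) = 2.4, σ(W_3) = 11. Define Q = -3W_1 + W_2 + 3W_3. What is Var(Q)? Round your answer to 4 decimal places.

1175.7600

Var(W_1) = 9, Var(W_2) = 5.76, Var(W_3) = 121
By independence, Var(Q) = (-3)²Var(W_1) + (1)²Var(W_2) + (3)²Var(W_3)
= (-3)²·9 + (1)²·5.76 + (3)²·121 = 1175.76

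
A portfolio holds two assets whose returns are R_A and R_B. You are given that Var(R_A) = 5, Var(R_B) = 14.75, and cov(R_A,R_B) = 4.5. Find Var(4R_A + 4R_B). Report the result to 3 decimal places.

460.000

Var(4R_A + 4R_B) = (4)²·Var(R_A) + (4)²·Var(R_B) + 2·(4)·(4)·cov(R_A,R_B)
= 16·5 + 16·14.75 + 32·4.5 = 460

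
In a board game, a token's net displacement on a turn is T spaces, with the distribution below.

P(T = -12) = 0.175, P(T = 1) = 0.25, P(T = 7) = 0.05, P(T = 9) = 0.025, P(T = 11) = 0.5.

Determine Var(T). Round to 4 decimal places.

E[T] = (-12)(0.175) + (1)(0.25) + (7)(0.05) + (9)(0.025) + (11)(0.5) = 4.225
E[T²] = (-12)²(0.175) + (1)²(0.25) + (7)²(0.05) + (9)²(0.025) + (11)²(0.5) = 90.425
Var(T) = E[T²] − (E[T])² = 90.425 − (4.225)² = 72.574375

72.5744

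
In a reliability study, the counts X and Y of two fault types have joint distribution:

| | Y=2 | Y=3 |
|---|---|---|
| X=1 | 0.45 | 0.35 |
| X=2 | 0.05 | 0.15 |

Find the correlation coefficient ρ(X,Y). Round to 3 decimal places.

E[X] = 1.2,  E[Y] = 2.5
E[XY] = 3.05
Cov(X,Y) = E[XY] − E[X]E[Y] = 3.05 − (1.2)(2.5) = 0.05
Var(X) = 0.16,  Var(Y) = 0.25
ρ = 0.05 / √(0.16·0.25) ≈ 0.250

0.250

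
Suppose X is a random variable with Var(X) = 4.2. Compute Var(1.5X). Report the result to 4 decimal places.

9.4500

Var(1.5X) = (1.5)²·Var(X) = 2.25·4.2 = 9.45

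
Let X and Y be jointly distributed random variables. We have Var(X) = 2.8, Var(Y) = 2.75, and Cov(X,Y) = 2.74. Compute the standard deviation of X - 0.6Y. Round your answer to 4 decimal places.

0.7085

Var(X - 0.6Y) = (1)²·Var(X) + (-0.6)²·Var(Y) + 2·(1)·(-0.6)·Cov(X,Y)
= 1·2.8 + 0.36·2.75 + -1.2·2.74 = 0.502
σ(X - 0.6Y) = √0.502 ≈ 0.7085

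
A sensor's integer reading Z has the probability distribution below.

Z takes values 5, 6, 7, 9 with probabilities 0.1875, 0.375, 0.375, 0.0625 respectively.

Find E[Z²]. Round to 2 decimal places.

E[Z²] = (5)²(0.1875) + (6)²(0.375) + (7)²(0.375) + (9)²(0.0625) = 41.625

41.63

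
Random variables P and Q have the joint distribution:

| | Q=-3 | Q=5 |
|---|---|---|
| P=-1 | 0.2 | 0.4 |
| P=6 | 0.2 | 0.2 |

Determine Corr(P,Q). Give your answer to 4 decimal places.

-0.1667

E[P] = 1.8,  E[Q] = 1.8
E[PQ] = 1
Cov(P,Q) = E[PQ] − E[P]E[Q] = 1 − (1.8)(1.8) = -2.24
Var(P) = 11.76,  Var(Q) = 15.36
ρ = -2.24 / √(11.76·15.36) ≈ -0.1667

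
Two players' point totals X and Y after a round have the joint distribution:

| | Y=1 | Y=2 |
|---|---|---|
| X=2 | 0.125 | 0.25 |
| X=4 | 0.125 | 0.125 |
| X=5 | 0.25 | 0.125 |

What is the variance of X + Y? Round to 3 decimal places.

1.609

E[X] = 3.625,  E[Y] = 1.5,  E[XY] = 5.25
Var(X) = 14.875 − (3.625)² = 1.734375;  Var(Y) = 2.5 − (1.5)² = 0.25
cov(X,Y) = 5.25 − (3.625)(1.5) = -0.1875
Var(X + Y) = (1)²·1.734375 + (1)²·0.25 + 2·(1)·(1)·-0.1875 = 1.609375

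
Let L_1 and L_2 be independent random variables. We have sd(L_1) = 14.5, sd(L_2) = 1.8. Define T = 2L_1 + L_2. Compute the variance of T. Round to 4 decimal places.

V(L_1) = 210.25, V(L_2) = 3.24
By independence, V(T) = (2)²V(L_1) + (1)²V(L_2)
= (2)²·210.25 + (1)²·3.24 = 844.24

844.2400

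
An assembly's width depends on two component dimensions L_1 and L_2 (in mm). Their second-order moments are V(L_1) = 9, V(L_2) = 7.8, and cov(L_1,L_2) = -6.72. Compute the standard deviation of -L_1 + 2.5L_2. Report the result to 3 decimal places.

V(-L_1 + 2.5L_2) = (-1)²·V(L_1) + (2.5)²·V(L_2) + 2·(-1)·(2.5)·cov(L_1,L_2)
= 1·9 + 6.25·7.8 + -5·-6.72 = 91.35
σ(-L_1 + 2.5L_2) = √91.35 ≈ 9.558

9.558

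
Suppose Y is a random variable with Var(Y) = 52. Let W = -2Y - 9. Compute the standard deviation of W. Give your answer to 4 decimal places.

14.4222

Var(-2Y - 9) = (-2)²·52 = 208
σ(W) = √208 ≈ 14.4222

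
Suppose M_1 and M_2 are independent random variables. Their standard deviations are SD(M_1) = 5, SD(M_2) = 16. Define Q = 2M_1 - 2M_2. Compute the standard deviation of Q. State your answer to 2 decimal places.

33.53

Var(M_1) = 25, Var(M_2) = 256
By independence, Var(Q) = (2)²Var(M_1) + (-2)²Var(M_2)
= (2)²·25 + (-2)²·256 = 1124
SD(Q) = √1124 ≈ 33.53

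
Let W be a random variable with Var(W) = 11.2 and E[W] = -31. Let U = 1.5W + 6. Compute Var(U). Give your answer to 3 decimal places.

25.200

Var(1.5W + 6) = (1.5)²·Var(W) = 2.25·11.2 = 25.2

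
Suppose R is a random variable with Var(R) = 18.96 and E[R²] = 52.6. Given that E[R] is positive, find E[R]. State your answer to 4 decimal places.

5.8000

(E[R])² = E[R²] − Var(R) = 52.6 − 18.96 = 33.64
E[R] = √33.64 = 5.8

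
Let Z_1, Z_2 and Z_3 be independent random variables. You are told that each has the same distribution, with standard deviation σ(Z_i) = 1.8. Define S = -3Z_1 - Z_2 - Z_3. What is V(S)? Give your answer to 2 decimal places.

V(Z_i) = (1.8)² = 3.24
By independence, V(S) = (-3)²V(Z_1) + (-1)²V(Z_2) + (-1)²V(Z_3)
= (-3)²·3.24 + (-1)²·3.24 + (-1)²·3.24 = 35.64

35.64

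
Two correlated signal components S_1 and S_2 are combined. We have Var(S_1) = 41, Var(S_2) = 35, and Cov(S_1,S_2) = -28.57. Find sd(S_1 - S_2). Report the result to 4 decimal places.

11.5386

Var(S_1 - S_2) = (1)²·Var(S_1) + (-1)²·Var(S_2) + 2·(1)·(-1)·Cov(S_1,S_2)
= 1·41 + 1·35 + -2·-28.57 = 133.14
sd(S_1 - S_2) = √133.14 ≈ 11.5386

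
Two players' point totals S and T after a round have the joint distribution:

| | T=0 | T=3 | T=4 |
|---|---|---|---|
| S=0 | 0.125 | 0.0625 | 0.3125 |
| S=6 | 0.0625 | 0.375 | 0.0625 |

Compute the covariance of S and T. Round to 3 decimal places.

E[S] = 3,  E[T] = 2.8125
E[ST] = 8.25
Cov(S,T) = E[ST] − E[S]E[T] = 8.25 − (3)(2.8125) = -0.1875

-0.188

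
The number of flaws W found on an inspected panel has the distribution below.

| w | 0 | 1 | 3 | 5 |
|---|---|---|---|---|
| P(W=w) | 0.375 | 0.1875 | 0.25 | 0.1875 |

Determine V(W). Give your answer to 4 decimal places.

3.6094

E[W] = (0)(0.375) + (1)(0.1875) + (3)(0.25) + (5)(0.1875) = 1.875
E[W²] = (0)²(0.375) + (1)²(0.1875) + (3)²(0.25) + (5)²(0.1875) = 7.125
V(W) = E[W²] − (E[W])² = 7.125 − (1.875)² = 3.609375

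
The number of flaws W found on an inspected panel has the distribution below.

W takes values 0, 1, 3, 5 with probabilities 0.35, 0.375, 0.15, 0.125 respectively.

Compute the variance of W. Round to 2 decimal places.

2.75

E[W] = (0)(0.35) + (1)(0.375) + (3)(0.15) + (5)(0.125) = 1.45
E[W²] = (0)²(0.35) + (1)²(0.375) + (3)²(0.15) + (5)²(0.125) = 4.85
V(W) = E[W²] − (E[W])² = 4.85 − (1.45)² = 2.7475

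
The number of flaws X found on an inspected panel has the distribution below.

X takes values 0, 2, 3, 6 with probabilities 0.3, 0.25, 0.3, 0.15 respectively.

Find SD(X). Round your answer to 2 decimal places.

E[X] = (0)(0.3) + (2)(0.25) + (3)(0.3) + (6)(0.15) = 2.3
E[X²] = (0)²(0.3) + (2)²(0.25) + (3)²(0.3) + (6)²(0.15) = 9.1
V(X) = E[X²] − (E[X])² = 9.1 − (2.3)² = 3.81
SD(X) = √3.81 ≈ 1.95

1.95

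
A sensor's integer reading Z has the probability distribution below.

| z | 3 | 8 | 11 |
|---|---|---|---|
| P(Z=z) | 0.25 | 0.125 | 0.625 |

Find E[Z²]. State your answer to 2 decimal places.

E[Z²] = (3)²(0.25) + (8)²(0.125) + (11)²(0.625) = 85.875

85.88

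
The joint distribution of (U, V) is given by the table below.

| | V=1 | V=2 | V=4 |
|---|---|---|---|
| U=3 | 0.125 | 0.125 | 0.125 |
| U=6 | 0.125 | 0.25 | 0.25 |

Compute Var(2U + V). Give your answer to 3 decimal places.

E[U] = 4.875,  E[V] = 2.5,  E[UV] = 12.375
Var(U) = 25.875 − (4.875)² = 2.109375;  Var(V) = 7.75 − (2.5)² = 1.5
Cov(U,V) = 12.375 − (4.875)(2.5) = 0.1875
Var(2U + V) = (2)²·2.109375 + (1)²·1.5 + 2·(2)·(1)·0.1875 = 10.6875

10.688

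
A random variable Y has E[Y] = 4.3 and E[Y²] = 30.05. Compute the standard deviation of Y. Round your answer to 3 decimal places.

Var(Y) = 30.05 − (4.3)² = 11.56
sd(Y) = √11.56 ≈ 3.400

3.400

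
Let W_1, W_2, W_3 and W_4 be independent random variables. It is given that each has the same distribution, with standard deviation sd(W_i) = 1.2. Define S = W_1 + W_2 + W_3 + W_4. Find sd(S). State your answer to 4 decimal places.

2.4000

Var(W_i) = (1.2)² = 1.44
By independence, Var(S) = (1)²Var(W_1) + (1)²Var(W_2) + (1)²Var(W_3) + (1)²Var(W_4)
= (1)²·1.44 + (1)²·1.44 + (1)²·1.44 + (1)²·1.44 = 5.76
sd(S) = √5.76 ≈ 2.4000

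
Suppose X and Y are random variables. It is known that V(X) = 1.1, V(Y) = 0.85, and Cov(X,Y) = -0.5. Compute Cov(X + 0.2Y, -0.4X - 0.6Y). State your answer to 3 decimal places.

Cov(X + 0.2Y, -0.4X - 0.6Y) = (1)(-0.4)V(X) + (0.2)(-0.6)V(Y) + [(1)(-0.6) + (0.2)(-0.4)]Cov(X,Y)
= -0.4·1.1 + -0.12·0.85 + -0.68·-0.5 = -0.202

-0.202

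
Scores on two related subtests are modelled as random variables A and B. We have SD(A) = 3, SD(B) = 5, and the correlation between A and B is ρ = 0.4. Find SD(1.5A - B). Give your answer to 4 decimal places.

Var(A) = (3)² = 9;  Var(B) = (5)² = 25
cov(A,B) = ρ·SD(A)·SD(B) = 0.4·3·5 = 6
Var(1.5A - B) = (1.5)²·Var(A) + (-1)²·Var(B) + 2·(1.5)·(-1)·cov(A,B)
= 2.25·9 + 1·25 + -3·6 = 27.25
SD(1.5A - B) = √27.25 ≈ 5.2202

5.2202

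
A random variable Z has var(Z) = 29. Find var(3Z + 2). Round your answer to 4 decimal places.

261.0000

var(3Z + 2) = (3)²·var(Z) = 9·29 = 261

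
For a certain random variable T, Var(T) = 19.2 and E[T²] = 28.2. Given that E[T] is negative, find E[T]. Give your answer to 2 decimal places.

-3.00

(E[T])² = E[T²] − Var(T) = 28.2 − 19.2 = 9
E[T] = −√9 = -3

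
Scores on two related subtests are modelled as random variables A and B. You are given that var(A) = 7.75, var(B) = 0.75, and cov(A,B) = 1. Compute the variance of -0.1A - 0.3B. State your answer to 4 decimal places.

0.2050

var(-0.1A - 0.3B) = (-0.1)²·var(A) + (-0.3)²·var(B) + 2·(-0.1)·(-0.3)·cov(A,B)
= 0.01·7.75 + 0.09·0.75 + 0.06·1 = 0.205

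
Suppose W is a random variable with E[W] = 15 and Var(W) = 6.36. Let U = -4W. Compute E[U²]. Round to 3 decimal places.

E[-4W] = -4·15 = -60
Var(-4W) = (-4)²·6.36 = 101.76
E[U²] = Var(U) + (E[U])² = 101.76 + (-60)² = 3701.76

3701.760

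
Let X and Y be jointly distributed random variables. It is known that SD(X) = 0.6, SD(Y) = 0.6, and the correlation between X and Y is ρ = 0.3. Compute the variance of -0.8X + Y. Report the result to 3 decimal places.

0.418

Var(X) = (0.6)² = 0.36;  Var(Y) = (0.6)² = 0.36
Cov(X,Y) = ρ·SD(X)·SD(Y) = 0.3·0.6·0.6 = 0.108
Var(-0.8X + Y) = (-0.8)²·Var(X) + (1)²·Var(Y) + 2·(-0.8)·(1)·Cov(X,Y)
= 0.64·0.36 + 1·0.36 + -1.6·0.108 = 0.4176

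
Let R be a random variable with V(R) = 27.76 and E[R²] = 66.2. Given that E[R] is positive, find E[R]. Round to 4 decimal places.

(E[R])² = E[R²] − V(R) = 66.2 − 27.76 = 38.44
E[R] = √38.44 = 6.2

6.2000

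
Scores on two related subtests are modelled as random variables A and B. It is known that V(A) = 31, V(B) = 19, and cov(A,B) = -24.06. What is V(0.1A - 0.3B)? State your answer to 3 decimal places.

V(0.1A - 0.3B) = (0.1)²·V(A) + (-0.3)²·V(B) + 2·(0.1)·(-0.3)·cov(A,B)
= 0.01·31 + 0.09·19 + -0.06·-24.06 = 3.4636

3.464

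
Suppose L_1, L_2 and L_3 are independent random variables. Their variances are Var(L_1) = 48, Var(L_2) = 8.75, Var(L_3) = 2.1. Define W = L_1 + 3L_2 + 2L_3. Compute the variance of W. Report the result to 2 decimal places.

135.15

By independence, Var(W) = (1)²Var(L_1) + (3)²Var(L_2) + (2)²Var(L_3)
= (1)²·48 + (3)²·8.75 + (2)²·2.1 = 135.15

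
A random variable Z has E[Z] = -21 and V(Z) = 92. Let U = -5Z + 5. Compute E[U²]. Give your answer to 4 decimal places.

14400.0000

E[-5Z + 5] = -5·-21 + 5 = 110
V(-5Z + 5) = (-5)²·92 = 2300
E[U²] = V(U) + (E[U])² = 2300 + (110)² = 14400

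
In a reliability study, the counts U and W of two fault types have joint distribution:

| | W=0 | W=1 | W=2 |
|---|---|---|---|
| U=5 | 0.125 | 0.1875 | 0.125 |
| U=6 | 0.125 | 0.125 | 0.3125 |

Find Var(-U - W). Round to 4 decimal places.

E[U] = 5.5625,  E[W] = 1.1875,  E[UW] = 6.6875
Var(U) = 31.1875 − (5.5625)² = 0.24609375;  Var(W) = 2.0625 − (1.1875)² = 0.65234375
cov(U,W) = 6.6875 − (5.5625)(1.1875) = 0.08203125
Var(-U - W) = (-1)²·0.24609375 + (-1)²·0.65234375 + 2·(-1)·(-1)·0.08203125 = 1.0625

1.0625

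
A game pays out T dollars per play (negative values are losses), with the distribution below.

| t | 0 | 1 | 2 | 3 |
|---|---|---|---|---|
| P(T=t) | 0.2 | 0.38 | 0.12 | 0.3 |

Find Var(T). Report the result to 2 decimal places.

1.25

E[T] = (0)(0.2) + (1)(0.38) + (2)(0.12) + (3)(0.3) = 1.52
E[T²] = (0)²(0.2) + (1)²(0.38) + (2)²(0.12) + (3)²(0.3) = 3.56
Var(T) = E[T²] − (E[T])² = 3.56 − (1.52)² = 1.2496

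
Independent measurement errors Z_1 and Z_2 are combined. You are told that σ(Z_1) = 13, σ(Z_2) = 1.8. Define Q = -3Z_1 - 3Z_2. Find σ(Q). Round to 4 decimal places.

V(Z_1) = 169, V(Z_2) = 3.24
By independence, V(Q) = (-3)²V(Z_1) + (-3)²V(Z_2)
= (-3)²·169 + (-3)²·3.24 = 1550.16
σ(Q) = √1550.16 ≈ 39.3721

39.3721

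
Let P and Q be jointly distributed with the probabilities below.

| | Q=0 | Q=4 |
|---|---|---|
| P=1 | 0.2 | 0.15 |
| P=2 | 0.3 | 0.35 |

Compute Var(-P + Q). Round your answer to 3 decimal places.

E[P] = 1.65,  E[Q] = 2,  E[PQ] = 3.4
Var(P) = 2.95 − (1.65)² = 0.2275;  Var(Q) = 8 − (2)² = 4
Cov(P,Q) = 3.4 − (1.65)(2) = 0.1
Var(-P + Q) = (-1)²·0.2275 + (1)²·4 + 2·(-1)·(1)·0.1 = 4.0275

4.028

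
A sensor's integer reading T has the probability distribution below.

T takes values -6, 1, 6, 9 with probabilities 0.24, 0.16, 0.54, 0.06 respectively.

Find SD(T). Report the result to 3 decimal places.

E[T] = (-6)(0.24) + (1)(0.16) + (6)(0.54) + (9)(0.06) = 2.5
E[T²] = (-6)²(0.24) + (1)²(0.16) + (6)²(0.54) + (9)²(0.06) = 33.1
Var(T) = E[T²] − (E[T])² = 33.1 − (2.5)² = 26.85
SD(T) = √26.85 ≈ 5.182

5.182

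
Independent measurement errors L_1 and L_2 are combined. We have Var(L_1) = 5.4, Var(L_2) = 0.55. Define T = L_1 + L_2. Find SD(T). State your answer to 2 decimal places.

2.44

By independence, Var(T) = (1)²Var(L_1) + (1)²Var(L_2)
= (1)²·5.4 + (1)²·0.55 = 5.95
SD(T) = √5.95 ≈ 2.44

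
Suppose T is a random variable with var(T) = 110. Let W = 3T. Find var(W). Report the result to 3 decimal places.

var(3T) = (3)²·var(T) = 9·110 = 990

990.000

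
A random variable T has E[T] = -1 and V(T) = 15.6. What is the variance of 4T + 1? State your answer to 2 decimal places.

V(4T + 1) = (4)²·V(T) = 16·15.6 = 249.6

249.60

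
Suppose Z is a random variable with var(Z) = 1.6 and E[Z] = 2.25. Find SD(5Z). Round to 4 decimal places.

var(5Z) = (5)²·1.6 = 40
SD(5Z) = √40 ≈ 6.3246

6.3246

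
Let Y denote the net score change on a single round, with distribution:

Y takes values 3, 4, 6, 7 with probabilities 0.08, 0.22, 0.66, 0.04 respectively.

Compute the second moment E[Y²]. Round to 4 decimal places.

E[Y²] = (3)²(0.08) + (4)²(0.22) + (6)²(0.66) + (7)²(0.04) = 29.96

29.9600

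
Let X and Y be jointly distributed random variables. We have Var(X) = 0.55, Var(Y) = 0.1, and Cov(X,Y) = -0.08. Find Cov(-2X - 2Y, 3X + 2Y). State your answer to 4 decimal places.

-2.9000

Cov(-2X - 2Y, 3X + 2Y) = (-2)(3)Var(X) + (-2)(2)Var(Y) + [(-2)(2) + (-2)(3)]Cov(X,Y)
= -6·0.55 + -4·0.1 + -10·-0.08 = -2.9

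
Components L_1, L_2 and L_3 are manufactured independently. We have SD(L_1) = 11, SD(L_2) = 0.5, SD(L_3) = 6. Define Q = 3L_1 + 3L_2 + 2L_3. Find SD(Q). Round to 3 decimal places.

35.146

Var(L_1) = 121, Var(L_2) = 0.25, Var(L_3) = 36
By independence, Var(Q) = (3)²Var(L_1) + (3)²Var(L_2) + (2)²Var(L_3)
= (3)²·121 + (3)²·0.25 + (2)²·36 = 1235.25
SD(Q) = √1235.25 ≈ 35.146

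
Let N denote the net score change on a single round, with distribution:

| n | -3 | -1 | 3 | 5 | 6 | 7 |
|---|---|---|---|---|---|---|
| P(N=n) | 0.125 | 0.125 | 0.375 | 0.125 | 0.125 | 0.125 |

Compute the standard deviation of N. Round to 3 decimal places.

3.180

E[N] = (-3)(0.125) + (-1)(0.125) + (3)(0.375) + (5)(0.125) + (6)(0.125) + (7)(0.125) = 2.875
E[N²] = (-3)²(0.125) + (-1)²(0.125) + (3)²(0.375) + (5)²(0.125) + (6)²(0.125) + (7)²(0.125) = 18.375
Var(N) = E[N²] − (E[N])² = 18.375 − (2.875)² = 10.109375
σ(N) = √10.109375 ≈ 3.180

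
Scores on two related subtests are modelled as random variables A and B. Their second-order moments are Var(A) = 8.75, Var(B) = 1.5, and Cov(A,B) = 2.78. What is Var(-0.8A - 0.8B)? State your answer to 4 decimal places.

Var(-0.8A - 0.8B) = (-0.8)²·Var(A) + (-0.8)²·Var(B) + 2·(-0.8)·(-0.8)·Cov(A,B)
= 0.64·8.75 + 0.64·1.5 + 1.28·2.78 = 10.1184

10.1184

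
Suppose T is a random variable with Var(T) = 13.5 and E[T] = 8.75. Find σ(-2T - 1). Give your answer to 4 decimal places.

Var(-2T - 1) = (-2)²·13.5 = 54
σ(-2T - 1) = √54 ≈ 7.3485

7.3485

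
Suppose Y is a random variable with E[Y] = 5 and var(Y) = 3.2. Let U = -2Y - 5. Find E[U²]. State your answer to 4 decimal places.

237.8000

E[-2Y - 5] = -2·5 − 5 = -15
var(-2Y - 5) = (-2)²·3.2 = 12.8
E[U²] = var(U) + (E[U])² = 12.8 + (-15)² = 237.8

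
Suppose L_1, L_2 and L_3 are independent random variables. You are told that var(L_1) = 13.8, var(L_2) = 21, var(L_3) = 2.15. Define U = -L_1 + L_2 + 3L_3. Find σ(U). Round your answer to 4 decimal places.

By independence, var(U) = (-1)²var(L_1) + (1)²var(L_2) + (3)²var(L_3)
= (-1)²·13.8 + (1)²·21 + (3)²·2.15 = 54.15
σ(U) = √54.15 ≈ 7.3587

7.3587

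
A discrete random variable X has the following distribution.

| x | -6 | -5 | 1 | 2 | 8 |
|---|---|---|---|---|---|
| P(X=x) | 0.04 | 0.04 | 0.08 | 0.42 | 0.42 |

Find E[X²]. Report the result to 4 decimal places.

31.0800

E[X²] = (-6)²(0.04) + (-5)²(0.04) + (1)²(0.08) + (2)²(0.42) + (8)²(0.42) = 31.08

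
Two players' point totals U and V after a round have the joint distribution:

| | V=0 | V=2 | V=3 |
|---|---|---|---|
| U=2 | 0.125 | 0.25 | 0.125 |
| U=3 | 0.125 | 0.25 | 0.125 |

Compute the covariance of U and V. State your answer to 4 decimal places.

E[U] = 2.5,  E[V] = 1.75
E[UV] = 4.375
Cov(U,V) = E[UV] − E[U]E[V] = 4.375 − (2.5)(1.75) = 0

0.0000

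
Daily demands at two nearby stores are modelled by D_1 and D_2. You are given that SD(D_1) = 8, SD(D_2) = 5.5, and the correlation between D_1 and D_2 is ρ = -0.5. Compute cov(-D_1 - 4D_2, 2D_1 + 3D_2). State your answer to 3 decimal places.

-249.000

var(D_1) = (8)² = 64;  var(D_2) = (5.5)² = 30.25
cov(D_1,D_2) = ρ·SD(D_1)·SD(D_2) = -0.5·8·5.5 = -22
cov(-D_1 - 4D_2, 2D_1 + 3D_2) = (-1)(2)var(D_1) + (-4)(3)var(D_2) + [(-1)(3) + (-4)(2)]cov(D_1,D_2)
= -2·64 + -12·30.25 + -11·-22 = -249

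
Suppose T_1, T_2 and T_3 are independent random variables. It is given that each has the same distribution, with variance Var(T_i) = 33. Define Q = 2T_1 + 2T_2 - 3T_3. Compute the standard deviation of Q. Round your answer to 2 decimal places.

By independence, Var(Q) = (2)²Var(T_1) + (2)²Var(T_2) + (-3)²Var(T_3)
= (2)²·33 + (2)²·33 + (-3)²·33 = 561
SD(Q) = √561 ≈ 23.69

23.69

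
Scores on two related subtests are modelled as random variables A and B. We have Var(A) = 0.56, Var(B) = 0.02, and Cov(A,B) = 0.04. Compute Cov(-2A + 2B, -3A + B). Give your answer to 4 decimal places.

3.0800

Cov(-2A + 2B, -3A + B) = (-2)(-3)Var(A) + (2)(1)Var(B) + [(-2)(1) + (2)(-3)]Cov(A,B)
= 6·0.56 + 2·0.02 + -8·0.04 = 3.08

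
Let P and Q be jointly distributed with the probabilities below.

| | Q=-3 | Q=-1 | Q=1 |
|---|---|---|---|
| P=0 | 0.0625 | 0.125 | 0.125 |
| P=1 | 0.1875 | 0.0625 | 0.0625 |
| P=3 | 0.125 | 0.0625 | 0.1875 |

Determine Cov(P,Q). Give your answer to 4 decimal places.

0.1250

E[P] = 1.4375,  E[Q] = -1
E[PQ] = -1.3125
Cov(P,Q) = E[PQ] − E[P]E[Q] = -1.3125 − (1.4375)(-1) = 0.125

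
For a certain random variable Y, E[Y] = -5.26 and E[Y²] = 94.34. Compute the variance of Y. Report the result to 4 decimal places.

V(Y) = 94.34 − (-5.26)² = 66.6724

66.6724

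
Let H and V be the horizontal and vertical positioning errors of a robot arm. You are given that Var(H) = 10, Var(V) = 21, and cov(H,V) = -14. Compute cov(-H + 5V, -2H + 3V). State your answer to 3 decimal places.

517.000

cov(-H + 5V, -2H + 3V) = (-1)(-2)Var(H) + (5)(3)Var(V) + [(-1)(3) + (5)(-2)]cov(H,V)
= 2·10 + 15·21 + -13·-14 = 517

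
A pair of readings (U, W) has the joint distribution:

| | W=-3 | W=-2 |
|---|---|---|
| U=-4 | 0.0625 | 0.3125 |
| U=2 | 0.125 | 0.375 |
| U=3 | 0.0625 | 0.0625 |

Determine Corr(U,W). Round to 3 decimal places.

E[U] = -0.125,  E[W] = -2.25
E[UW] = 0.0625
Cov(U,W) = E[UW] − E[U]E[W] = 0.0625 − (-0.125)(-2.25) = -0.21875
V(U) = 9.109375,  V(W) = 0.1875
ρ = -0.21875 / √(9.109375·0.1875) ≈ -0.167

-0.167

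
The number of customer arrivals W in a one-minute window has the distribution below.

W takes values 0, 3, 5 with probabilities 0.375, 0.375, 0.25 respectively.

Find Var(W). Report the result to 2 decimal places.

E[W] = (0)(0.375) + (3)(0.375) + (5)(0.25) = 2.375
E[W²] = (0)²(0.375) + (3)²(0.375) + (5)²(0.25) = 9.625
Var(W) = E[W²] − (E[W])² = 9.625 − (2.375)² = 3.984375

3.98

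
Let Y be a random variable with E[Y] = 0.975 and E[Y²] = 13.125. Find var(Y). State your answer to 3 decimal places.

12.174

var(Y) = 13.125 − (0.975)² = 12.174375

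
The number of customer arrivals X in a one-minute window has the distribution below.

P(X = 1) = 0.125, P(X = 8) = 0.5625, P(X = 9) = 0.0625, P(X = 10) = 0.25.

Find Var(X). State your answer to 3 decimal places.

E[X] = (1)(0.125) + (8)(0.5625) + (9)(0.0625) + (10)(0.25) = 7.6875
E[X²] = (1)²(0.125) + (8)²(0.5625) + (9)²(0.0625) + (10)²(0.25) = 66.1875
Var(X) = E[X²] − (E[X])² = 66.1875 − (7.6875)² = 7.08984375

7.090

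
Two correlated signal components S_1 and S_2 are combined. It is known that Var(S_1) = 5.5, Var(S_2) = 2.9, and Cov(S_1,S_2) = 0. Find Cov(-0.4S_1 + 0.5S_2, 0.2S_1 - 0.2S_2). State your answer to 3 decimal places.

-0.730

Cov(-0.4S_1 + 0.5S_2, 0.2S_1 - 0.2S_2) = (-0.4)(0.2)Var(S_1) + (0.5)(-0.2)Var(S_2) + [(-0.4)(-0.2) + (0.5)(0.2)]Cov(S_1,S_2)
= -0.08·5.5 + -0.1·2.9 + 0.18·0 = -0.73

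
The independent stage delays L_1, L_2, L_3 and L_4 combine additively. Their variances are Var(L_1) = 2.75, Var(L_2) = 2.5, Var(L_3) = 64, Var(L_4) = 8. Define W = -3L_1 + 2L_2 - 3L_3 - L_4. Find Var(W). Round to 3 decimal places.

By independence, Var(W) = (-3)²Var(L_1) + (2)²Var(L_2) + (-3)²Var(L_3) + (-1)²Var(L_4)
= (-3)²·2.75 + (2)²·2.5 + (-3)²·64 + (-1)²·8 = 618.75

618.750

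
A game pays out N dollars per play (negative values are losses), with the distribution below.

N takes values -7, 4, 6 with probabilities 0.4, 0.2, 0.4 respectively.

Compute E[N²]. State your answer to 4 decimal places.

37.2000

E[N²] = (-7)²(0.4) + (4)²(0.2) + (6)²(0.4) = 37.2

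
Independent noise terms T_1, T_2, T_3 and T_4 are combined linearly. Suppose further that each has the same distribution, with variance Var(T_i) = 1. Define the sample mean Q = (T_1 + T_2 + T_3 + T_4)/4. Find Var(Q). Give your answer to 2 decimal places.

0.25

By independence, Var(Q) = (0.25)²Var(T_1) + (0.25)²Var(T_2) + (0.25)²Var(T_3) + (0.25)²Var(T_4)
= (0.25)²·1 + (0.25)²·1 + (0.25)²·1 + (0.25)²·1 = 0.25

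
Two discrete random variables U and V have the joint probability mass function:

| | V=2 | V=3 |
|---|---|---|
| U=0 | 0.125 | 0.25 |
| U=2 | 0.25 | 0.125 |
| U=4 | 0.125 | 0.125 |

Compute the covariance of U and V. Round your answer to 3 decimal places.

-0.125

E[U] = 1.75,  E[V] = 2.5
E[UV] = 4.25
Cov(U,V) = E[UV] − E[U]E[V] = 4.25 − (1.75)(2.5) = -0.125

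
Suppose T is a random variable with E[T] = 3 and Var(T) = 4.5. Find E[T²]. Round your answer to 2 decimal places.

E[T²] = Var(T) + (E[T])² = 4.5 + (3)² = 13.5

13.50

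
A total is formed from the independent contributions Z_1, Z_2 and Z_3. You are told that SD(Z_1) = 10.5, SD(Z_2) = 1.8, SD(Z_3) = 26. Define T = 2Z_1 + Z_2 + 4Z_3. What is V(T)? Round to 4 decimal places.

V(Z_1) = 110.25, V(Z_2) = 3.24, V(Z_3) = 676
By independence, V(T) = (2)²V(Z_1) + (1)²V(Z_2) + (4)²V(Z_3)
= (2)²·110.25 + (1)²·3.24 + (4)²·676 = 11260.24

11260.2400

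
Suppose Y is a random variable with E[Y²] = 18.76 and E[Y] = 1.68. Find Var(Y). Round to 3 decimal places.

Var(Y) = 18.76 − (1.68)² = 15.9376

15.938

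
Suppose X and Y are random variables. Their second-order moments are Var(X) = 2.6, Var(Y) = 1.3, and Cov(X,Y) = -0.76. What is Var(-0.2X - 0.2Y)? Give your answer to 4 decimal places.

Var(-0.2X - 0.2Y) = (-0.2)²·Var(X) + (-0.2)²·Var(Y) + 2·(-0.2)·(-0.2)·Cov(X,Y)
= 0.04·2.6 + 0.04·1.3 + 0.08·-0.76 = 0.0952

0.0952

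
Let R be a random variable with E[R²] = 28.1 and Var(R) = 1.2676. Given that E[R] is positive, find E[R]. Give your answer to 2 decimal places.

(E[R])² = E[R²] − Var(R) = 28.1 − 1.2676 = 26.8324
E[R] = √26.8324 = 5.18

5.18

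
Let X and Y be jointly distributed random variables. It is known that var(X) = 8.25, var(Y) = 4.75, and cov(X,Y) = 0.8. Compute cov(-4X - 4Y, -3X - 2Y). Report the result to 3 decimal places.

153.000

cov(-4X - 4Y, -3X - 2Y) = (-4)(-3)var(X) + (-4)(-2)var(Y) + [(-4)(-2) + (-4)(-3)]cov(X,Y)
= 12·8.25 + 8·4.75 + 20·0.8 = 153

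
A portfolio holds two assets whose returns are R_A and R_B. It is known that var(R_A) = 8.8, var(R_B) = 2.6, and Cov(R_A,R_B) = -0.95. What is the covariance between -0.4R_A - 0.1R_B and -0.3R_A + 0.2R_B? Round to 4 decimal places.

Cov(-0.4R_A - 0.1R_B, -0.3R_A + 0.2R_B) = (-0.4)(-0.3)var(R_A) + (-0.1)(0.2)var(R_B) + [(-0.4)(0.2) + (-0.1)(-0.3)]Cov(R_A,R_B)
= 0.12·8.8 + -0.02·2.6 + -0.05·-0.95 = 1.0515

1.0515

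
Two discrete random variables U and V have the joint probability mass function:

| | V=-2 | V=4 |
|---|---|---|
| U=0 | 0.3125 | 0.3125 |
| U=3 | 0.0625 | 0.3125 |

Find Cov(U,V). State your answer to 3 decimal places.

E[U] = 1.125,  E[V] = 1.75
E[UV] = 3.375
Cov(U,V) = E[UV] − E[U]E[V] = 3.375 − (1.125)(1.75) = 1.40625

1.406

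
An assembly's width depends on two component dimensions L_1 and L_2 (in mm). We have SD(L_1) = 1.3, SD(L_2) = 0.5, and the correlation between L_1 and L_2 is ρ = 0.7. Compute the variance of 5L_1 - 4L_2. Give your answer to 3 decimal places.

28.050

var(L_1) = (1.3)² = 1.69;  var(L_2) = (0.5)² = 0.25
Cov(L_1,L_2) = ρ·SD(L_1)·SD(L_2) = 0.7·1.3·0.5 = 0.455
var(5L_1 - 4L_2) = (5)²·var(L_1) + (-4)²·var(L_2) + 2·(5)·(-4)·Cov(L_1,L_2)
= 25·1.69 + 16·0.25 + -40·0.455 = 28.05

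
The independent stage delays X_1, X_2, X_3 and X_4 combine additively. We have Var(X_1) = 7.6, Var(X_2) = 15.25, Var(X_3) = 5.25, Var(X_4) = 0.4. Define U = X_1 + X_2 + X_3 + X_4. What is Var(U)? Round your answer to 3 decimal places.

By independence, Var(U) = (1)²Var(X_1) + (1)²Var(X_2) + (1)²Var(X_3) + (1)²Var(X_4)
= (1)²·7.6 + (1)²·15.25 + (1)²·5.25 + (1)²·0.4 = 28.5

28.500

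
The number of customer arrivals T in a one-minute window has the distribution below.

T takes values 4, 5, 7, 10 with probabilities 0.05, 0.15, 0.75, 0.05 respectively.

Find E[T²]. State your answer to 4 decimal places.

46.3000

E[T²] = (4)²(0.05) + (5)²(0.15) + (7)²(0.75) + (10)²(0.05) = 46.3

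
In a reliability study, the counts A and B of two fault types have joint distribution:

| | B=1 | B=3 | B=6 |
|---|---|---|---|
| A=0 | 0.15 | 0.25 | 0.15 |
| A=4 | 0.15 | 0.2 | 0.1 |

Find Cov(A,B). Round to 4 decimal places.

E[A] = 1.8,  E[B] = 3.15
E[AB] = 5.4
Cov(A,B) = E[AB] − E[A]E[B] = 5.4 − (1.8)(3.15) = -0.27

-0.2700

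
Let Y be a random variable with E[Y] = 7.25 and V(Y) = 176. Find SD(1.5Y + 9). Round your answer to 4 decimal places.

19.8997

V(1.5Y + 9) = (1.5)²·176 = 396
SD(1.5Y + 9) = √396 ≈ 19.8997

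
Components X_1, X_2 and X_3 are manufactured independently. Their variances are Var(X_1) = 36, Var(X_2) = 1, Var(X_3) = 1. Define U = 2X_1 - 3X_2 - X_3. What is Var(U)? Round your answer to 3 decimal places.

154.000

By independence, Var(U) = (2)²Var(X_1) + (-3)²Var(X_2) + (-1)²Var(X_3)
= (2)²·36 + (-3)²·1 + (-1)²·1 = 154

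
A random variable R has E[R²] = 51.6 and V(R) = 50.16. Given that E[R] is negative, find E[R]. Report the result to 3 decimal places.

-1.200

(E[R])² = E[R²] − V(R) = 51.6 − 50.16 = 1.44
E[R] = −√1.44 = -1.2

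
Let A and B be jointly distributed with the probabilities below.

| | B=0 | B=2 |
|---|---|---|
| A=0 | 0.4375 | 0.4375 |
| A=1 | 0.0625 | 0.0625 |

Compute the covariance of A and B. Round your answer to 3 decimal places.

E[A] = 0.125,  E[B] = 1
E[AB] = 0.125
Cov(A,B) = E[AB] − E[A]E[B] = 0.125 − (0.125)(1) = 0

0.000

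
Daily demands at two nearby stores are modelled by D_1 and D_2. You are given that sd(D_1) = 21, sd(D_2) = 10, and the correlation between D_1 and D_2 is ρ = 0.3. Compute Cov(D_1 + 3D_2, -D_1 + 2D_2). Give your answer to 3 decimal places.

96.000

Var(D_1) = (21)² = 441;  Var(D_2) = (10)² = 100
Cov(D_1,D_2) = ρ·sd(D_1)·sd(D_2) = 0.3·21·10 = 63
Cov(D_1 + 3D_2, -D_1 + 2D_2) = (1)(-1)Var(D_1) + (3)(2)Var(D_2) + [(1)(2) + (3)(-1)]Cov(D_1,D_2)
= -1·441 + 6·100 + -1·63 = 96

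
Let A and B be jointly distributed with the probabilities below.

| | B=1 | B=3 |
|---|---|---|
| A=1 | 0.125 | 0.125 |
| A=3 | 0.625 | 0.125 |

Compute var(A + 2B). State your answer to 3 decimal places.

E[A] = 2.5,  E[B] = 1.5,  E[AB] = 3.5
var(A) = 7 − (2.5)² = 0.75;  var(B) = 3 − (1.5)² = 0.75
Cov(A,B) = 3.5 − (2.5)(1.5) = -0.25
var(A + 2B) = (1)²·0.75 + (2)²·0.75 + 2·(1)·(2)·-0.25 = 2.75

2.750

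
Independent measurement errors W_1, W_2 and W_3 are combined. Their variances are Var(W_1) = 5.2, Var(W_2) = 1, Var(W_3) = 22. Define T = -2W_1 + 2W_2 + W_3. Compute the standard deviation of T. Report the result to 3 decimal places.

By independence, Var(T) = (-2)²Var(W_1) + (2)²Var(W_2) + (1)²Var(W_3)
= (-2)²·5.2 + (2)²·1 + (1)²·22 = 46.8
SD(T) = √46.8 ≈ 6.841

6.841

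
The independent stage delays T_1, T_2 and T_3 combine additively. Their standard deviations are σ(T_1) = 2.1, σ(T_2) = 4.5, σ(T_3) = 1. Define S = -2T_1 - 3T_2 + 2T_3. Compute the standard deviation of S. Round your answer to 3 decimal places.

V(T_1) = 4.41, V(T_2) = 20.25, V(T_3) = 1
By independence, V(S) = (-2)²V(T_1) + (-3)²V(T_2) + (2)²V(T_3)
= (-2)²·4.41 + (-3)²·20.25 + (2)²·1 = 203.89
σ(S) = √203.89 ≈ 14.279

14.279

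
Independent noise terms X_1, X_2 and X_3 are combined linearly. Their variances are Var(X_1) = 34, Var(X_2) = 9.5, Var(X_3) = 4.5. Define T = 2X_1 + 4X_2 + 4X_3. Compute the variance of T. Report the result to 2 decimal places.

360.00

By independence, Var(T) = (2)²Var(X_1) + (4)²Var(X_2) + (4)²Var(X_3)
= (2)²·34 + (4)²·9.5 + (4)²·4.5 = 360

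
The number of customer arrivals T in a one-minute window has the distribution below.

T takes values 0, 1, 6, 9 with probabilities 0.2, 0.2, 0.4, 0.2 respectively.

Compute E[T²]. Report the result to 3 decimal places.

30.800

E[T²] = (0)²(0.2) + (1)²(0.2) + (6)²(0.4) + (9)²(0.2) = 30.8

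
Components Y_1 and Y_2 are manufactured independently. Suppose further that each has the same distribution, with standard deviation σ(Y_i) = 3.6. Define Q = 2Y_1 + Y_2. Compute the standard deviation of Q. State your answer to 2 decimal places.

8.05

Var(Y_i) = (3.6)² = 12.96
By independence, Var(Q) = (2)²Var(Y_1) + (1)²Var(Y_2)
= (2)²·12.96 + (1)²·12.96 = 64.8
σ(Q) = √64.8 ≈ 8.05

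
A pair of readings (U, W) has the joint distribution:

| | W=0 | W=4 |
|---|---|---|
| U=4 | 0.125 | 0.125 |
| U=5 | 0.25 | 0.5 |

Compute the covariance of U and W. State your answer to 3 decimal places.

0.125

E[U] = 4.75,  E[W] = 2.5
E[UW] = 12
Cov(U,W) = E[UW] − E[U]E[W] = 12 − (4.75)(2.5) = 0.125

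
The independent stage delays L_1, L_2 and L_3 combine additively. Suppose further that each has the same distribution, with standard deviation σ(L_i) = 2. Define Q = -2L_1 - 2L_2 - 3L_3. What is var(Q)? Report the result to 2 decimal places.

var(L_i) = (2)² = 4
By independence, var(Q) = (-2)²var(L_1) + (-2)²var(L_2) + (-3)²var(L_3)
= (-2)²·4 + (-2)²·4 + (-3)²·4 = 68

68.00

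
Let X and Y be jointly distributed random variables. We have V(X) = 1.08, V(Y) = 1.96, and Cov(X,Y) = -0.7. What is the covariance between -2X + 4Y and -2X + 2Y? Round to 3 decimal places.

28.400

Cov(-2X + 4Y, -2X + 2Y) = (-2)(-2)V(X) + (4)(2)V(Y) + [(-2)(2) + (4)(-2)]Cov(X,Y)
= 4·1.08 + 8·1.96 + -12·-0.7 = 28.4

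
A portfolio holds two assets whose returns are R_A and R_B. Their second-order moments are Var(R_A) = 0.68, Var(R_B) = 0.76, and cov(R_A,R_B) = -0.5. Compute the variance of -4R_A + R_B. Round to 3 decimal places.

Var(-4R_A + R_B) = (-4)²·Var(R_A) + (1)²·Var(R_B) + 2·(-4)·(1)·cov(R_A,R_B)
= 16·0.68 + 1·0.76 + -8·-0.5 = 15.64

15.640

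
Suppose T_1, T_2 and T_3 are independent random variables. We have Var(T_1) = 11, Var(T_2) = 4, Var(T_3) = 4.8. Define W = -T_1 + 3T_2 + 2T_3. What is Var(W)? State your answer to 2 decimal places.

By independence, Var(W) = (-1)²Var(T_1) + (3)²Var(T_2) + (2)²Var(T_3)
= (-1)²·11 + (3)²·4 + (2)²·4.8 = 66.2

66.20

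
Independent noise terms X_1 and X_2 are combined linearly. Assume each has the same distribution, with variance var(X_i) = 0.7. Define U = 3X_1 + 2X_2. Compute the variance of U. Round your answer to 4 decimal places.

9.1000

By independence, var(U) = (3)²var(X_1) + (2)²var(X_2)
= (3)²·0.7 + (2)²·0.7 = 9.1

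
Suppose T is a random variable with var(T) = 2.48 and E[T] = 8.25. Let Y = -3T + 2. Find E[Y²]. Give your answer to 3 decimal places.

539.883

E[-3T + 2] = -3·8.25 + 2 = -22.75
var(-3T + 2) = (-3)²·2.48 = 22.32
E[Y²] = var(Y) + (E[Y])² = 22.32 + (-22.75)² = 539.8825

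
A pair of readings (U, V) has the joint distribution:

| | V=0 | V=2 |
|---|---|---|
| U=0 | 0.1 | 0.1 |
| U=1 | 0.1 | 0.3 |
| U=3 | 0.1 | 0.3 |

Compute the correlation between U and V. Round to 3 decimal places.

0.145

E[U] = 1.6,  E[V] = 1.4
E[UV] = 2.4
Cov(U,V) = E[UV] − E[U]E[V] = 2.4 − (1.6)(1.4) = 0.16
Var(U) = 1.44,  Var(V) = 0.84
ρ = 0.16 / √(1.44·0.84) ≈ 0.145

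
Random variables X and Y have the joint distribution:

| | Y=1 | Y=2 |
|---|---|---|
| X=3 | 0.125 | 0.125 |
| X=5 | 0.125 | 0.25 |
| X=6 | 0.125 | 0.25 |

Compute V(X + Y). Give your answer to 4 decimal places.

1.7500

E[X] = 4.875,  E[Y] = 1.625,  E[XY] = 8
V(X) = 25.125 − (4.875)² = 1.359375;  V(Y) = 2.875 − (1.625)² = 0.234375
cov(X,Y) = 8 − (4.875)(1.625) = 0.078125
V(X + Y) = (1)²·1.359375 + (1)²·0.234375 + 2·(1)·(1)·0.078125 = 1.75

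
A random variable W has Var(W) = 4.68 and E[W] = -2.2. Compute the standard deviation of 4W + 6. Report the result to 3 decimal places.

8.653

Var(4W + 6) = (4)²·4.68 = 74.88
sd(4W + 6) = √74.88 ≈ 8.653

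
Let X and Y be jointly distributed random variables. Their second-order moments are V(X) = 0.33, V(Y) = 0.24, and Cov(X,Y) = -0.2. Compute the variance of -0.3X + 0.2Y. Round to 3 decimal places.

0.063

V(-0.3X + 0.2Y) = (-0.3)²·V(X) + (0.2)²·V(Y) + 2·(-0.3)·(0.2)·Cov(X,Y)
= 0.09·0.33 + 0.04·0.24 + -0.12·-0.2 = 0.0633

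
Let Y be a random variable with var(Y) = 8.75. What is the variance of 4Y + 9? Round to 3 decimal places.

var(4Y + 9) = (4)²·var(Y) = 16·8.75 = 140

140.000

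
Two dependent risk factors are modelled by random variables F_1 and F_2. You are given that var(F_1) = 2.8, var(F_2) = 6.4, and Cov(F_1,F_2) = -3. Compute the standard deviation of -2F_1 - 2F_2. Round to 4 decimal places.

var(-2F_1 - 2F_2) = (-2)²·var(F_1) + (-2)²·var(F_2) + 2·(-2)·(-2)·Cov(F_1,F_2)
= 4·2.8 + 4·6.4 + 8·-3 = 12.8
sd(-2F_1 - 2F_2) = √12.8 ≈ 3.5777

3.5777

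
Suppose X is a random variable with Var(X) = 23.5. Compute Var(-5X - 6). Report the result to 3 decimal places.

587.500

Var(-5X - 6) = (-5)²·Var(X) = 25·23.5 = 587.5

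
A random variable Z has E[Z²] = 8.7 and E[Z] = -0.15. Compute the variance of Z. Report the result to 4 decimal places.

Var(Z) = 8.7 − (-0.15)² = 8.6775

8.6775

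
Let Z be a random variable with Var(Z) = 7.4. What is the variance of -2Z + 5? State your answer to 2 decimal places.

29.60

Var(-2Z + 5) = (-2)²·Var(Z) = 4·7.4 = 29.6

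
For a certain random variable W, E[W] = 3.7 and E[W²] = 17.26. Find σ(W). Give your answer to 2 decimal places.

1.89

Var(W) = 17.26 − (3.7)² = 3.57
σ(W) = √3.57 ≈ 1.89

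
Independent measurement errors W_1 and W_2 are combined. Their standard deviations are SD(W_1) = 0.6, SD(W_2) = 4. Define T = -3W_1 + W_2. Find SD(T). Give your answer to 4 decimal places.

4.3863

V(W_1) = 0.36, V(W_2) = 16
By independence, V(T) = (-3)²V(W_1) + (1)²V(W_2)
= (-3)²·0.36 + (1)²·16 = 19.24
SD(T) = √19.24 ≈ 4.3863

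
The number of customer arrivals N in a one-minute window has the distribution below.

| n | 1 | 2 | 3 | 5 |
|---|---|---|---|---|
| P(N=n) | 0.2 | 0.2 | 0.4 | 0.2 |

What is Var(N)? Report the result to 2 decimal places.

E[N] = (1)(0.2) + (2)(0.2) + (3)(0.4) + (5)(0.2) = 2.8
E[N²] = (1)²(0.2) + (2)²(0.2) + (3)²(0.4) + (5)²(0.2) = 9.6
Var(N) = E[N²] − (E[N])² = 9.6 − (2.8)² = 1.76

1.76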